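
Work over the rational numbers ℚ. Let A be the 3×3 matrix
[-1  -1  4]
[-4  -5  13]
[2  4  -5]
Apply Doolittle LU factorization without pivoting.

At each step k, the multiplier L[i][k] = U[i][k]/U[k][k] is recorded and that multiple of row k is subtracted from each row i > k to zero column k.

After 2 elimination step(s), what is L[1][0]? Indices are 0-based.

L[1][0] = 4

Step 1: pivot at (0,0) is -1.
  row1 ← row1 − (4)·row0  ⇒  L[1][0]=4, U row1=(0, -1, -3)
  row2 ← row2 − (-2)·row0  ⇒  L[2][0]=-2, U row2=(0, 2, 3)
Step 2: pivot at (1,1) is -1.
  row2 ← row2 − (-2)·row1  ⇒  L[2][1]=-2, U row2=(0, 0, -3)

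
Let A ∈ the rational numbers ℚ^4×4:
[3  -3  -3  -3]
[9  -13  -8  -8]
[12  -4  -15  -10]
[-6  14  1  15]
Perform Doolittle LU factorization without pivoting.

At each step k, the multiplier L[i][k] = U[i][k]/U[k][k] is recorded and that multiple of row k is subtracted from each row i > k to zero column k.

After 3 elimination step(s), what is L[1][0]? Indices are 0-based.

Step 1: pivot at (0,0) is 3.
  row1 ← row1 − (3)·row0  ⇒  L[1][0]=3, U row1=(0, -4, 1, 1)
  row2 ← row2 − (4)·row0  ⇒  L[2][0]=4, U row2=(0, 8, -3, 2)
  row3 ← row3 − (-2)·row0  ⇒  L[3][0]=-2, U row3=(0, 8, -5, 9)
Step 2: pivot at (1,1) is -4.
  row2 ← row2 − (-2)·row1  ⇒  L[2][1]=-2, U row2=(0, 0, -1, 4)
  row3 ← row3 − (-2)·row1  ⇒  L[3][1]=-2, U row3=(0, 0, -3, 11)
Step 3: pivot at (2,2) is -1.
  row3 ← row3 − (3)·row2  ⇒  L[3][2]=3, U row3=(0, 0, 0, -1)

L[1][0] = 3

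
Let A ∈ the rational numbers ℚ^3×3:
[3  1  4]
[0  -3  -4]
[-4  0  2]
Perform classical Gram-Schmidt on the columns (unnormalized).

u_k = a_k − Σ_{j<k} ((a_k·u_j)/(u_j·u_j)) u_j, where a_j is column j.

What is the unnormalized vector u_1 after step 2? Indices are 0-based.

Step 1: u_0 = a_0 = (3, 0, -4).
Step 2: u_1 = a_1 − (3/25)·u_0 = (16/25, -3, 12/25).

u_1 = (16/25, -3, 12/25)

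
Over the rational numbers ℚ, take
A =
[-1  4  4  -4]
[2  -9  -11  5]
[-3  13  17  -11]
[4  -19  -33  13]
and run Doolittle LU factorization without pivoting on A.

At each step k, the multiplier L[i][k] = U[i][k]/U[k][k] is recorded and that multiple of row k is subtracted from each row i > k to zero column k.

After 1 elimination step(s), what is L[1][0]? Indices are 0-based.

k=0: U[0][0]=-1
  eliminate (1,0): mult=-2, new row 1: (0, -1, -3, -3); set L[1][0]=-2
  eliminate (2,0): mult=3, new row 2: (0, 1, 5, 1); set L[2][0]=3
  eliminate (3,0): mult=-4, new row 3: (0, -3, -17, -3); set L[3][0]=-4

L[1][0] = -2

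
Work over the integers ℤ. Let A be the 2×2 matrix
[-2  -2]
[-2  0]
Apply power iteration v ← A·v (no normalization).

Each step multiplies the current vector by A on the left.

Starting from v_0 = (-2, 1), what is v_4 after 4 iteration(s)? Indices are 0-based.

v_0 = (-2, 1).
v_1 = A·v_0 = (2, 4).
v_2 = A·v_1 = (-12, -4).
v_3 = A·v_2 = (32, 24).
v_4 = A·v_3 = (-112, -64).

v_4 = (-112, -64)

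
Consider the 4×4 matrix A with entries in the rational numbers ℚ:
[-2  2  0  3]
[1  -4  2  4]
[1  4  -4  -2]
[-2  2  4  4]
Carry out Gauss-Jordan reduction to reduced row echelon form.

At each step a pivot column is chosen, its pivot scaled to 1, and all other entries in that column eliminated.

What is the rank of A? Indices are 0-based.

rank = 4

pivot(0,0)=-2: scale R0 → (1, -1, 0, -3/2)
  clear (1,0): R1 −= (1)R0 → (0, -3, 2, 11/2)
  clear (2,0): R2 −= (1)R0 → (0, 5, -4, -1/2)
  clear (3,0): R3 −= (-2)R0 → (0, 0, 4, 1)
pivot(1,1)=-3: scale R1 → (0, 1, -2/3, -11/6)
  clear (0,1): R0 −= (-1)R1 → (1, 0, -2/3, -10/3)
  clear (2,1): R2 −= (5)R1 → (0, 0, -2/3, 26/3)
pivot(2,2)=-2/3: scale R2 → (0, 0, 1, -13)
  clear (0,2): R0 −= (-2/3)R2 → (1, 0, 0, -12)
  clear (1,2): R1 −= (-2/3)R2 → (0, 1, 0, -21/2)
  clear (3,2): R3 −= (4)R2 → (0, 0, 0, 53)
pivot(3,3)=53: scale R3 → (0, 0, 0, 1)
  clear (0,3): R0 −= (-12)R3 → (1, 0, 0, 0)
  clear (1,3): R1 −= (-21/2)R3 → (0, 1, 0, 0)
  clear (2,3): R2 −= (-13)R3 → (0, 0, 1, 0)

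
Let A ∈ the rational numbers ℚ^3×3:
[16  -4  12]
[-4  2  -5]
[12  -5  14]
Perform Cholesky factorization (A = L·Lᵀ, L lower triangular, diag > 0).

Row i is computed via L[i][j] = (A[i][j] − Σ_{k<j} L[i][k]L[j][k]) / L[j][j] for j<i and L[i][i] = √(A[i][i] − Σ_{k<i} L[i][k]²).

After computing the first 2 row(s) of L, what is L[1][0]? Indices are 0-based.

Step 1: L[0][0] = √(16) = 4.
  L[1][0] = (-4) / L[0][0] = -1.
Step 2: L[1][1] = √(1) = 1.

L[1][0] = -1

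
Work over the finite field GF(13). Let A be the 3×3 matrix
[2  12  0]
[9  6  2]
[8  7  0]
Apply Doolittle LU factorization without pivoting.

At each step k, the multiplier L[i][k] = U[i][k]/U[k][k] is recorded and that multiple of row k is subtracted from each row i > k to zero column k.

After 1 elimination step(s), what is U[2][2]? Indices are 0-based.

k=0: U[0][0]=2
  eliminate (1,0): mult=11, new row 1: (0, 4, 2); set L[1][0]=11
  eliminate (2,0): mult=4, new row 2: (0, 11, 0); set L[2][0]=4

U[2][2] = 0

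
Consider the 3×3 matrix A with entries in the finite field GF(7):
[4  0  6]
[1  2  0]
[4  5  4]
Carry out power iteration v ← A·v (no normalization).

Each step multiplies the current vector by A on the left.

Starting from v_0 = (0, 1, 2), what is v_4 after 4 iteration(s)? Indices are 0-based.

v_4 = (6, 3, 1)

v_0 = (0, 1, 2).
v_1 = A·v_0 = (5, 2, 6).
v_2 = A·v_1 = (0, 2, 5).
v_3 = A·v_2 = (2, 4, 2).
v_4 = A·v_3 = (6, 3, 1).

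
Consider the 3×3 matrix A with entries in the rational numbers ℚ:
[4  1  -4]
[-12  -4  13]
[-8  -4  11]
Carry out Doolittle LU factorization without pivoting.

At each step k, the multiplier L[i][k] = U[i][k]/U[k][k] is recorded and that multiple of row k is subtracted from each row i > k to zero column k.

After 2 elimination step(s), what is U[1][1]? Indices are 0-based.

[col 0] pivot 4
  R1 -= -3*R0 → (0, -1, 1)  (L[1][0] := -3)
  R2 -= -2*R0 → (0, -2, 3)  (L[2][0] := -2)
[col 1] pivot -1
  R2 -= 2*R1 → (0, 0, 1)  (L[2][1] := 2)

U[1][1] = -1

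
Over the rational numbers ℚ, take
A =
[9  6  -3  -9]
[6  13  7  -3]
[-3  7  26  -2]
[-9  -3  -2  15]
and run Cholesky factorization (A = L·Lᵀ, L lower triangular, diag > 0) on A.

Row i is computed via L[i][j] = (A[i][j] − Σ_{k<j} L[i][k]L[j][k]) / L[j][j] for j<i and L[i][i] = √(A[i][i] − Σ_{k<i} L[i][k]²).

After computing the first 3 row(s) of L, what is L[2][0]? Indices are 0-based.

L[2][0] = -1

Step 1: L[0][0] = √(9) = 3.
  L[1][0] = (6) / L[0][0] = 2.
Step 2: L[1][1] = √(9) = 3.
  L[2][0] = (-3) / L[0][0] = -1.
  L[2][1] = (9) / L[1][1] = 3.
Step 3: L[2][2] = √(16) = 4.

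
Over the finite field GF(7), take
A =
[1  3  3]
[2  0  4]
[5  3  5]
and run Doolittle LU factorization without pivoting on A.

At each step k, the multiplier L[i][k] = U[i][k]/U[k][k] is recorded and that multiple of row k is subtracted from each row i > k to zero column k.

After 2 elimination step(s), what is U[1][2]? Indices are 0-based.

U[1][2] = 5

[col 0] pivot 1
  R1 -= 2*R0 → (0, 1, 5)  (L[1][0] := 2)
  R2 -= 5*R0 → (0, 2, 4)  (L[2][0] := 5)
[col 1] pivot 1
  R2 -= 2*R1 → (0, 0, 1)  (L[2][1] := 2)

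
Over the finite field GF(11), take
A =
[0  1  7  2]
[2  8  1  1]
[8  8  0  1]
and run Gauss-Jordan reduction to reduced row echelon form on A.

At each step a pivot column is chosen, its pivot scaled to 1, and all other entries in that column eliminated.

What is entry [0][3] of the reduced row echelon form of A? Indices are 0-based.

pivot(0,0): swap R0↔R1
pivot(0,0)=2: scale R0 → (1, 4, 6, 6)
  clear (2,0): R2 −= (8)R0 → (0, 9, 7, 8)
pivot(1,1)=1: scale R1 → (0, 1, 7, 2)
  clear (0,1): R0 −= (4)R1 → (1, 0, 0, 9)
  clear (2,1): R2 −= (9)R1 → (0, 0, 10, 1)
pivot(2,2)=10: scale R2 → (0, 0, 1, 10)
  clear (1,2): R1 −= (7)R2 → (0, 1, 0, 9)

M[0][3] = 9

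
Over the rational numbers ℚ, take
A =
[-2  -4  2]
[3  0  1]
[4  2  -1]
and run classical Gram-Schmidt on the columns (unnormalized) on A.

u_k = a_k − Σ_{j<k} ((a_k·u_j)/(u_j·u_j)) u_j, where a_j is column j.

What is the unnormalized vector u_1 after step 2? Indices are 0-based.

u_1 = (-84/29, -48/29, -6/29)

Step 1: u_0 = a_0 = (-2, 3, 4).
Step 2: u_1 = a_1 − (16/29)·u_0 = (-84/29, -48/29, -6/29).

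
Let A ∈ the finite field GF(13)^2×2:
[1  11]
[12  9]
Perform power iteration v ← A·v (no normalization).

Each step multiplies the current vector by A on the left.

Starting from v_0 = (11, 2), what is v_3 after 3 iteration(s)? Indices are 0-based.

v_3 = (11, 4)

v_0 = (11, 2).
v_1 = A·v_0 = (7, 7).
v_2 = A·v_1 = (6, 4).
v_3 = A·v_2 = (11, 4).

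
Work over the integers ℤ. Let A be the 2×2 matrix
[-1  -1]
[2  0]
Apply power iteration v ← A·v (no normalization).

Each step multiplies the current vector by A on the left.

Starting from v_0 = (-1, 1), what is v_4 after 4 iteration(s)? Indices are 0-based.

v_4 = (-2, -4)

v_0 = (-1, 1).
v_1 = A·v_0 = (0, -2).
v_2 = A·v_1 = (2, 0).
v_3 = A·v_2 = (-2, 4).
v_4 = A·v_3 = (-2, -4).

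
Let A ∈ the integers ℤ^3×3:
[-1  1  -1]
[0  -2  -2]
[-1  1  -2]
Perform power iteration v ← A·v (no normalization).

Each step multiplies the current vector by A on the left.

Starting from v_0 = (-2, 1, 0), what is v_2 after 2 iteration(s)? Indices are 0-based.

v_2 = (-8, -2, -11)

v_0 = (-2, 1, 0).
v_1 = A·v_0 = (3, -2, 3).
v_2 = A·v_1 = (-8, -2, -11).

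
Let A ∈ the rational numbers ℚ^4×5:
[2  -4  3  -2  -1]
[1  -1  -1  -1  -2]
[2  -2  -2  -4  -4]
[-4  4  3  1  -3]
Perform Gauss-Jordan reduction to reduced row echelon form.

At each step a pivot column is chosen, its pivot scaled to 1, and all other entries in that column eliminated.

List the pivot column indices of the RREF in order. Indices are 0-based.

pivot columns: 0, 1, 2, 3

step 1: normalize row 0 (÷2) = (1, -2, 3/2, -1, -1/2)
  row 1: subtract 1×row0 = (0, 1, -5/2, 0, -3/2)
  row 2: subtract 2×row0 = (0, 2, -5, -2, -3)
  row 3: subtract -4×row0 = (0, -4, 9, -3, -5)
step 2: normalize row 1 (÷1) = (0, 1, -5/2, 0, -3/2)
  row 0: subtract -2×row1 = (1, 0, -7/2, -1, -7/2)
  row 2: subtract 2×row1 = (0, 0, 0, -2, 0)
  row 3: subtract -4×row1 = (0, 0, -1, -3, -11)
step 3: exchange rows 2,3
step 3: normalize row 2 (÷-1) = (0, 0, 1, 3, 11)
  row 0: subtract -7/2×row2 = (1, 0, 0, 19/2, 35)
  row 1: subtract -5/2×row2 = (0, 1, 0, 15/2, 26)
step 4: normalize row 3 (÷-2) = (0, 0, 0, 1, 0)
  row 0: subtract 19/2×row3 = (1, 0, 0, 0, 35)
  row 1: subtract 15/2×row3 = (0, 1, 0, 0, 26)
  row 2: subtract 3×row3 = (0, 0, 1, 0, 11)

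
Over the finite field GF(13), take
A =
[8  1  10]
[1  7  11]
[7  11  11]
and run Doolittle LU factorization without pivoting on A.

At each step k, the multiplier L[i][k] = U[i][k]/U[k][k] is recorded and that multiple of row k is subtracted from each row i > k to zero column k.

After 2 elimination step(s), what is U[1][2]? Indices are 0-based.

U[1][2] = 0

Step 1: pivot at (0,0) is 8.
  row1 ← row1 − (5)·row0  ⇒  L[1][0]=5, U row1=(0, 2, 0)
  row2 ← row2 − (9)·row0  ⇒  L[2][0]=9, U row2=(0, 2, 12)
Step 2: pivot at (1,1) is 2.
  row2 ← row2 − (1)·row1  ⇒  L[2][1]=1, U row2=(0, 0, 12)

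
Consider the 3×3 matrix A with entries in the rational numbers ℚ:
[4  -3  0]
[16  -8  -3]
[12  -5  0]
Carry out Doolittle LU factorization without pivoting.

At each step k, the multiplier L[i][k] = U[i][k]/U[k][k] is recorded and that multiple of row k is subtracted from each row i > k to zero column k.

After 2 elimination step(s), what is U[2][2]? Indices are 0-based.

U[2][2] = 3

k=0: U[0][0]=4
  eliminate (1,0): mult=4, new row 1: (0, 4, -3); set L[1][0]=4
  eliminate (2,0): mult=3, new row 2: (0, 4, 0); set L[2][0]=3
k=1: U[1][1]=4
  eliminate (2,1): mult=1, new row 2: (0, 0, 3); set L[2][1]=1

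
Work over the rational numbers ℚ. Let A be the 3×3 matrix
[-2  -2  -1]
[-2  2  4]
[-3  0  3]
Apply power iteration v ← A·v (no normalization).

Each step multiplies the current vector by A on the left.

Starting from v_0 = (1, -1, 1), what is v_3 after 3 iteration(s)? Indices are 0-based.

v_0 = (1, -1, 1).
v_1 = A·v_0 = (-1, 0, 0).
v_2 = A·v_1 = (2, 2, 3).
v_3 = A·v_2 = (-11, 12, 3).

v_3 = (-11, 12, 3)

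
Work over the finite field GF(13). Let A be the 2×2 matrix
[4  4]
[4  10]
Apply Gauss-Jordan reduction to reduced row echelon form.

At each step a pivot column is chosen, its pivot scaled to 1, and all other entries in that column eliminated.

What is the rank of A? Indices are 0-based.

step 1: normalize row 0 (÷4) = (1, 1)
  row 1: subtract 4×row0 = (0, 6)
step 2: normalize row 1 (÷6) = (0, 1)
  row 0: subtract 1×row1 = (1, 0)

rank = 2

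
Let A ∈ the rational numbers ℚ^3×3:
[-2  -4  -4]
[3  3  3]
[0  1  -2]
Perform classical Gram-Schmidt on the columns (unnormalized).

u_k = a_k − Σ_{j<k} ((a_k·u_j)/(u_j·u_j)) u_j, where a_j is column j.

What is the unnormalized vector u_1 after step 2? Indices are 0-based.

Step 1: u_0 = a_0 = (-2, 3, 0).
Step 2: u_1 = a_1 − (17/13)·u_0 = (-18/13, -12/13, 1).

u_1 = (-18/13, -12/13, 1)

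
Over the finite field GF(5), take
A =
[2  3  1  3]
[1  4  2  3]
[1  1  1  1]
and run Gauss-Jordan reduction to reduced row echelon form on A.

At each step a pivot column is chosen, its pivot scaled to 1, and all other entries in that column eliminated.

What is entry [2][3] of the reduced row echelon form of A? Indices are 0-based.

step 1: normalize row 0 (÷2) = (1, 4, 3, 4)
  row 1: subtract 1×row0 = (0, 0, 4, 4)
  row 2: subtract 1×row0 = (0, 2, 3, 2)
step 2: exchange rows 1,2
step 2: normalize row 1 (÷2) = (0, 1, 4, 1)
  row 0: subtract 4×row1 = (1, 0, 2, 0)
step 3: normalize row 2 (÷4) = (0, 0, 1, 1)
  row 0: subtract 2×row2 = (1, 0, 0, 3)
  row 1: subtract 4×row2 = (0, 1, 0, 2)

M[2][3] = 1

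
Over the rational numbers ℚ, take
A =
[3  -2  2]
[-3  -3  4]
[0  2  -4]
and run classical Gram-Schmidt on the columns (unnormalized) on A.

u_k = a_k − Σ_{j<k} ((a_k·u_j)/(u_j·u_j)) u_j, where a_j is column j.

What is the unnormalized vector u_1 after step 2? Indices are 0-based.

Step 1: u_0 = a_0 = (3, -3, 0).
Step 2: u_1 = a_1 − (1/6)·u_0 = (-5/2, -5/2, 2).

u_1 = (-5/2, -5/2, 2)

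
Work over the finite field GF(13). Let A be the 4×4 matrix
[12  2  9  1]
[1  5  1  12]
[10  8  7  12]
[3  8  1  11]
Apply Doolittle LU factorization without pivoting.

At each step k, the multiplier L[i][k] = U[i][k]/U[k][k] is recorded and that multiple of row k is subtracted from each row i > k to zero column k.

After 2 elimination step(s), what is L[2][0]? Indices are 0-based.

L[2][0] = 3

Step 1: pivot at (0,0) is 12.
  row1 ← row1 − (12)·row0  ⇒  L[1][0]=12, U row1=(0, 7, 10, 0)
  row2 ← row2 − (3)·row0  ⇒  L[2][0]=3, U row2=(0, 2, 6, 9)
  row3 ← row3 − (10)·row0  ⇒  L[3][0]=10, U row3=(0, 1, 2, 1)
Step 2: pivot at (1,1) is 7.
  row2 ← row2 − (4)·row1  ⇒  L[2][1]=4, U row2=(0, 0, 5, 9)
  row3 ← row3 − (2)·row1  ⇒  L[3][1]=2, U row3=(0, 0, 8, 1)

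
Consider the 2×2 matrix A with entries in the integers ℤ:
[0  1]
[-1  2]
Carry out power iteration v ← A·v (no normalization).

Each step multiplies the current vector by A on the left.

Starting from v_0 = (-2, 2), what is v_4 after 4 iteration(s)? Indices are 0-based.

v_0 = (-2, 2).
v_1 = A·v_0 = (2, 6).
v_2 = A·v_1 = (6, 10).
v_3 = A·v_2 = (10, 14).
v_4 = A·v_3 = (14, 18).

v_4 = (14, 18)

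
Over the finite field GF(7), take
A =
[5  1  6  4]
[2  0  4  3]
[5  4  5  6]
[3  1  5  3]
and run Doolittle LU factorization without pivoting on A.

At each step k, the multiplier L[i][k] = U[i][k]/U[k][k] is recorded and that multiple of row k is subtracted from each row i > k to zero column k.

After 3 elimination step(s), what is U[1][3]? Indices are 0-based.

Step 1: pivot at (0,0) is 5.
  row1 ← row1 − (6)·row0  ⇒  L[1][0]=6, U row1=(0, 1, 3, 0)
  row2 ← row2 − (1)·row0  ⇒  L[2][0]=1, U row2=(0, 3, 6, 2)
  row3 ← row3 − (2)·row0  ⇒  L[3][0]=2, U row3=(0, 6, 0, 2)
Step 2: pivot at (1,1) is 1.
  row2 ← row2 − (3)·row1  ⇒  L[2][1]=3, U row2=(0, 0, 4, 2)
  row3 ← row3 − (6)·row1  ⇒  L[3][1]=6, U row3=(0, 0, 3, 2)
Step 3: pivot at (2,2) is 4.
  row3 ← row3 − (6)·row2  ⇒  L[3][2]=6, U row3=(0, 0, 0, 4)

U[1][3] = 0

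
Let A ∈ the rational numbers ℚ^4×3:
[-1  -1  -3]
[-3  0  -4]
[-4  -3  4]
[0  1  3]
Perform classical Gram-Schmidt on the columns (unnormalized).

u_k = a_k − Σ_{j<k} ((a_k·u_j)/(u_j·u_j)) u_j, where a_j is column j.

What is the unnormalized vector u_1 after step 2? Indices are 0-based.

u_1 = (-1/2, 3/2, -1, 1)

Step 1: u_0 = a_0 = (-1, -3, -4, 0).
Step 2: u_1 = a_1 − (1/2)·u_0 = (-1/2, 3/2, -1, 1).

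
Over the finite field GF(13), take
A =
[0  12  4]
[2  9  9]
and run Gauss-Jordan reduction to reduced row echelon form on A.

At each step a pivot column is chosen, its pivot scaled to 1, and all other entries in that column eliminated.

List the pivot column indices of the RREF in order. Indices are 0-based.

[1] R0 <-> R1
[1] R0 /= 2  ⇒  (1, 11, 11)
[2] R1 /= 12  ⇒  (0, 1, 9)
     R0 -= 11·R1  ⇒  (1, 0, 3)

pivot columns: 0, 1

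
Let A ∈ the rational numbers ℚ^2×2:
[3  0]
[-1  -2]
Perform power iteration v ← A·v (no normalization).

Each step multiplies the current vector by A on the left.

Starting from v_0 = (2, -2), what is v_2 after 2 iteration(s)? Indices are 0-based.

v_0 = (2, -2).
v_1 = A·v_0 = (6, 2).
v_2 = A·v_1 = (18, -10).

v_2 = (18, -10)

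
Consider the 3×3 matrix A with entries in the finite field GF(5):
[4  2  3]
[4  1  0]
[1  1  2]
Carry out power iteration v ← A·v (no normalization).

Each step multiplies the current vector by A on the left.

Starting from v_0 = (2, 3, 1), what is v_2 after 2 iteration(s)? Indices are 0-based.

v_2 = (1, 4, 2)

v_0 = (2, 3, 1).
v_1 = A·v_0 = (2, 1, 2).
v_2 = A·v_1 = (1, 4, 2).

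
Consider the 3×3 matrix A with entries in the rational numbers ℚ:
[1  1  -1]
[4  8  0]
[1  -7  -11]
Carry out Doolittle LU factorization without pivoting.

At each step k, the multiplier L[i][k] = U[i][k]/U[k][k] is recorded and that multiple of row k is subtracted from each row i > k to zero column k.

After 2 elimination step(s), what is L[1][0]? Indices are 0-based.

Step 1: pivot at (0,0) is 1.
  row1 ← row1 − (4)·row0  ⇒  L[1][0]=4, U row1=(0, 4, 4)
  row2 ← row2 − (1)·row0  ⇒  L[2][0]=1, U row2=(0, -8, -10)
Step 2: pivot at (1,1) is 4.
  row2 ← row2 − (-2)·row1  ⇒  L[2][1]=-2, U row2=(0, 0, -2)

L[1][0] = 4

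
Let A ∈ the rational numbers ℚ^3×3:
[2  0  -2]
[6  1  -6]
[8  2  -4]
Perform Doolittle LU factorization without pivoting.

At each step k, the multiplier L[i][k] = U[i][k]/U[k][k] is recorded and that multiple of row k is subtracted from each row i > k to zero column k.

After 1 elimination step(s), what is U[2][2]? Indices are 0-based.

[col 0] pivot 2
  R1 -= 3*R0 → (0, 1, 0)  (L[1][0] := 3)
  R2 -= 4*R0 → (0, 2, 4)  (L[2][0] := 4)

U[2][2] = 4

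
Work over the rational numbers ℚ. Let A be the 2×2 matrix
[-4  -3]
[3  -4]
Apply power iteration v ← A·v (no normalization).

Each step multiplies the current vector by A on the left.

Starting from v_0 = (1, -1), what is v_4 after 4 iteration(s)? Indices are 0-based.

v_0 = (1, -1).
v_1 = A·v_0 = (-1, 7).
v_2 = A·v_1 = (-17, -31).
v_3 = A·v_2 = (161, 73).
v_4 = A·v_3 = (-863, 191).

v_4 = (-863, 191)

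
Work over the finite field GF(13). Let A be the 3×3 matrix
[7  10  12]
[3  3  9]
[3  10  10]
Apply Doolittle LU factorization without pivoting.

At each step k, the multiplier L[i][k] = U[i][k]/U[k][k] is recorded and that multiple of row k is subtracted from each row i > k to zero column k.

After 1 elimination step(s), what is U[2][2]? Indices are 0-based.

Step 1: pivot at (0,0) is 7.
  row1 ← row1 − (6)·row0  ⇒  L[1][0]=6, U row1=(0, 8, 2)
  row2 ← row2 − (6)·row0  ⇒  L[2][0]=6, U row2=(0, 2, 3)

U[2][2] = 3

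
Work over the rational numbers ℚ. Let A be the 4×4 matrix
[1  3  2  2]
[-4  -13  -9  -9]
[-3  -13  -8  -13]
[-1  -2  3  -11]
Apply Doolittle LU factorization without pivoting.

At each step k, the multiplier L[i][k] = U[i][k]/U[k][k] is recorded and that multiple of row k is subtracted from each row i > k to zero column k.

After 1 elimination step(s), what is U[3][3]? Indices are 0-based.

U[3][3] = -9

[col 0] pivot 1
  R1 -= -4*R0 → (0, -1, -1, -1)  (L[1][0] := -4)
  R2 -= -3*R0 → (0, -4, -2, -7)  (L[2][0] := -3)
  R3 -= -1*R0 → (0, 1, 5, -9)  (L[3][0] := -1)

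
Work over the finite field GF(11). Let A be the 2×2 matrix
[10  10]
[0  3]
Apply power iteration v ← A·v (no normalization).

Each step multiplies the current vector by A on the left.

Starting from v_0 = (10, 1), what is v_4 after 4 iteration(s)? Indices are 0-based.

v_0 = (10, 1).
v_1 = A·v_0 = (0, 3).
v_2 = A·v_1 = (8, 9).
v_3 = A·v_2 = (5, 5).
v_4 = A·v_3 = (1, 4).

v_4 = (1, 4)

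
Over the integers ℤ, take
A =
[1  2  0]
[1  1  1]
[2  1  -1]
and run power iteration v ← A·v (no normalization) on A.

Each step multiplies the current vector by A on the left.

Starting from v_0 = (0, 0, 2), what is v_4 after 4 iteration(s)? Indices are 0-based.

v_4 = (20, 16, 12)

v_0 = (0, 0, 2).
v_1 = A·v_0 = (0, 2, -2).
v_2 = A·v_1 = (4, 0, 4).
v_3 = A·v_2 = (4, 8, 4).
v_4 = A·v_3 = (20, 16, 12).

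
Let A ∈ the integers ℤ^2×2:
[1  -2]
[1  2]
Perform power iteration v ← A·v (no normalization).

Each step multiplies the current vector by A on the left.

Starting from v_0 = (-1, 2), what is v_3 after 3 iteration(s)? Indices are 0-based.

v_3 = (-13, -9)

v_0 = (-1, 2).
v_1 = A·v_0 = (-5, 3).
v_2 = A·v_1 = (-11, 1).
v_3 = A·v_2 = (-13, -9).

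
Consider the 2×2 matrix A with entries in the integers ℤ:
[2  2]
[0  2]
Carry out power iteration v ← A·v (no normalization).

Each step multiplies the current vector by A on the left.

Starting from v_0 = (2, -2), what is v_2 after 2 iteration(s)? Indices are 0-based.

v_0 = (2, -2).
v_1 = A·v_0 = (0, -4).
v_2 = A·v_1 = (-8, -8).

v_2 = (-8, -8)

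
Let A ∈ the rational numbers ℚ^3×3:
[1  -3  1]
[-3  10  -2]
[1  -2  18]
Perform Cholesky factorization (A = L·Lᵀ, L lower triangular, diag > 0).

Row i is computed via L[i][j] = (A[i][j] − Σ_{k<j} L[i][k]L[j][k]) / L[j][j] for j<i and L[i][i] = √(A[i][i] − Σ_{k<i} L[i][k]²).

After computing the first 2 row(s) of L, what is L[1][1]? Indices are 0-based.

Step 1: L[0][0] = √(1) = 1.
  L[1][0] = (-3) / L[0][0] = -3.
Step 2: L[1][1] = √(1) = 1.

L[1][1] = 1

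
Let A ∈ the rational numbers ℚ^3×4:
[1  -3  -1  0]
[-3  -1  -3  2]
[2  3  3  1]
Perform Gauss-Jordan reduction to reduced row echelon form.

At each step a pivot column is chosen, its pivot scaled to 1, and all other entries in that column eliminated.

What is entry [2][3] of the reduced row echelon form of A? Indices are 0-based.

pivot(0,0)=1: scale R0 → (1, -3, -1, 0)
  clear (1,0): R1 −= (-3)R0 → (0, -10, -6, 2)
  clear (2,0): R2 −= (2)R0 → (0, 9, 5, 1)
pivot(1,1)=-10: scale R1 → (0, 1, 3/5, -1/5)
  clear (0,1): R0 −= (-3)R1 → (1, 0, 4/5, -3/5)
  clear (2,1): R2 −= (9)R1 → (0, 0, -2/5, 14/5)
pivot(2,2)=-2/5: scale R2 → (0, 0, 1, -7)
  clear (0,2): R0 −= (4/5)R2 → (1, 0, 0, 5)
  clear (1,2): R1 −= (3/5)R2 → (0, 1, 0, 4)

M[2][3] = -7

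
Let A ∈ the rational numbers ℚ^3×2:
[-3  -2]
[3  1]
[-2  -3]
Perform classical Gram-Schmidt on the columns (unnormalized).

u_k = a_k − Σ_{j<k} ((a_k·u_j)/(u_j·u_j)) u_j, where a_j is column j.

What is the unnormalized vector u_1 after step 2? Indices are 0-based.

u_1 = (1/22, -23/22, -18/11)

Step 1: u_0 = a_0 = (-3, 3, -2).
Step 2: u_1 = a_1 − (15/22)·u_0 = (1/22, -23/22, -18/11).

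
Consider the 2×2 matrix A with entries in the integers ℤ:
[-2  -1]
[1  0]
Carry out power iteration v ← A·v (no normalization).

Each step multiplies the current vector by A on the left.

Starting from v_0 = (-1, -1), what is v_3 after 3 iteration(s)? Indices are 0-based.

v_3 = (7, -5)

v_0 = (-1, -1).
v_1 = A·v_0 = (3, -1).
v_2 = A·v_1 = (-5, 3).
v_3 = A·v_2 = (7, -5).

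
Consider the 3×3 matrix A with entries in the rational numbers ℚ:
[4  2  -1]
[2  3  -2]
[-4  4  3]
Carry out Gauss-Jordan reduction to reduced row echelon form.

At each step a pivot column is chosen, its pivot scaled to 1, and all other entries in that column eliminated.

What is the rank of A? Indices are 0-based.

rank = 3

[1] R0 /= 4  ⇒  (1, 1/2, -1/4)
     R1 -= 2·R0  ⇒  (0, 2, -3/2)
     R2 -= -4·R0  ⇒  (0, 6, 2)
[2] R1 /= 2  ⇒  (0, 1, -3/4)
     R0 -= 1/2·R1  ⇒  (1, 0, 1/8)
     R2 -= 6·R1  ⇒  (0, 0, 13/2)
[3] R2 /= 13/2  ⇒  (0, 0, 1)
     R0 -= 1/8·R2  ⇒  (1, 0, 0)
     R1 -= -3/4·R2  ⇒  (0, 1, 0)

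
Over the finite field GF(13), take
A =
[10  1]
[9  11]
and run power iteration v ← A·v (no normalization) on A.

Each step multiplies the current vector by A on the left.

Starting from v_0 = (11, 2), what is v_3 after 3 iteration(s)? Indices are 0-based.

v_3 = (7, 4)

v_0 = (11, 2).
v_1 = A·v_0 = (8, 4).
v_2 = A·v_1 = (6, 12).
v_3 = A·v_2 = (7, 4).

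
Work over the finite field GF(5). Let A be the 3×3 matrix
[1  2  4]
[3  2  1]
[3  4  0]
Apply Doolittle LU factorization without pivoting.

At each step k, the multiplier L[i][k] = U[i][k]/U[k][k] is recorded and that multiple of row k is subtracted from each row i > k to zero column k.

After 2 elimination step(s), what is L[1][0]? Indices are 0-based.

L[1][0] = 3

[col 0] pivot 1
  R1 -= 3*R0 → (0, 1, 4)  (L[1][0] := 3)
  R2 -= 3*R0 → (0, 3, 3)  (L[2][0] := 3)
[col 1] pivot 1
  R2 -= 3*R1 → (0, 0, 1)  (L[2][1] := 3)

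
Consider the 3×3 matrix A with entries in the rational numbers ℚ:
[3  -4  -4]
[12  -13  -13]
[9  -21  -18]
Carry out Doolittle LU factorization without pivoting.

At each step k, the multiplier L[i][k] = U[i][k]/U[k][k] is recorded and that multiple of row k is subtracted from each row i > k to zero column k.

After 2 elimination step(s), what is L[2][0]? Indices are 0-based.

L[2][0] = 3

Step 1: pivot at (0,0) is 3.
  row1 ← row1 − (4)·row0  ⇒  L[1][0]=4, U row1=(0, 3, 3)
  row2 ← row2 − (3)·row0  ⇒  L[2][0]=3, U row2=(0, -9, -6)
Step 2: pivot at (1,1) is 3.
  row2 ← row2 − (-3)·row1  ⇒  L[2][1]=-3, U row2=(0, 0, 3)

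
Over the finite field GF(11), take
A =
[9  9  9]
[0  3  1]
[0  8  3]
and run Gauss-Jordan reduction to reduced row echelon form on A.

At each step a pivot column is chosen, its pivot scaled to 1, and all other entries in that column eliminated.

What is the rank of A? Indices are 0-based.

rank = 3

[1] R0 /= 9  ⇒  (1, 1, 1)
[2] R1 /= 3  ⇒  (0, 1, 4)
     R0 -= 1·R1  ⇒  (1, 0, 8)
     R2 -= 8·R1  ⇒  (0, 0, 4)
[3] R2 /= 4  ⇒  (0, 0, 1)
     R0 -= 8·R2  ⇒  (1, 0, 0)
     R1 -= 4·R2  ⇒  (0, 1, 0)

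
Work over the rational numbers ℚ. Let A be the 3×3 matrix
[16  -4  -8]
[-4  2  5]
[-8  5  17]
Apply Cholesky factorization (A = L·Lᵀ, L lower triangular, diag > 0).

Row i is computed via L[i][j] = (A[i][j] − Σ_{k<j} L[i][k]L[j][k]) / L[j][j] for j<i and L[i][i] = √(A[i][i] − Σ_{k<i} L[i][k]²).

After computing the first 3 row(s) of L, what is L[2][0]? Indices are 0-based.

Step 1: L[0][0] = √(16) = 4.
  L[1][0] = (-4) / L[0][0] = -1.
Step 2: L[1][1] = √(1) = 1.
  L[2][0] = (-8) / L[0][0] = -2.
  L[2][1] = (3) / L[1][1] = 3.
Step 3: L[2][2] = √(4) = 2.

L[2][0] = -2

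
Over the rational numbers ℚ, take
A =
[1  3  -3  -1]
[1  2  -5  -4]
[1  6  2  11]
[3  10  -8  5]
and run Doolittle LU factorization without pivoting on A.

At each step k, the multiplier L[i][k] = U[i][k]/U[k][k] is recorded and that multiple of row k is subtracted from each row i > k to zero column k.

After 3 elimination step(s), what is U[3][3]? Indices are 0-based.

Step 1: pivot at (0,0) is 1.
  row1 ← row1 − (1)·row0  ⇒  L[1][0]=1, U row1=(0, -1, -2, -3)
  row2 ← row2 − (1)·row0  ⇒  L[2][0]=1, U row2=(0, 3, 5, 12)
  row3 ← row3 − (3)·row0  ⇒  L[3][0]=3, U row3=(0, 1, 1, 8)
Step 2: pivot at (1,1) is -1.
  row2 ← row2 − (-3)·row1  ⇒  L[2][1]=-3, U row2=(0, 0, -1, 3)
  row3 ← row3 − (-1)·row1  ⇒  L[3][1]=-1, U row3=(0, 0, -1, 5)
Step 3: pivot at (2,2) is -1.
  row3 ← row3 − (1)·row2  ⇒  L[3][2]=1, U row3=(0, 0, 0, 2)

U[3][3] = 2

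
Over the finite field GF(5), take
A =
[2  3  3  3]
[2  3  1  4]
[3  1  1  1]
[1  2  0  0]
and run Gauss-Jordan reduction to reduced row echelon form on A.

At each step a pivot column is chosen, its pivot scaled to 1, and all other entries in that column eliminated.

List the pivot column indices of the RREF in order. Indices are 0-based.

pivot columns: 0, 1, 2, 3

step 1: normalize row 0 (÷2) = (1, 4, 4, 4)
  row 1: subtract 2×row0 = (0, 0, 3, 1)
  row 2: subtract 3×row0 = (0, 4, 4, 4)
  row 3: subtract 1×row0 = (0, 3, 1, 1)
step 2: exchange rows 1,2
step 2: normalize row 1 (÷4) = (0, 1, 1, 1)
  row 0: subtract 4×row1 = (1, 0, 0, 0)
  row 3: subtract 3×row1 = (0, 0, 3, 3)
step 3: normalize row 2 (÷3) = (0, 0, 1, 2)
  row 1: subtract 1×row2 = (0, 1, 0, 4)
  row 3: subtract 3×row2 = (0, 0, 0, 2)
step 4: normalize row 3 (÷2) = (0, 0, 0, 1)
  row 1: subtract 4×row3 = (0, 1, 0, 0)
  row 2: subtract 2×row3 = (0, 0, 1, 0)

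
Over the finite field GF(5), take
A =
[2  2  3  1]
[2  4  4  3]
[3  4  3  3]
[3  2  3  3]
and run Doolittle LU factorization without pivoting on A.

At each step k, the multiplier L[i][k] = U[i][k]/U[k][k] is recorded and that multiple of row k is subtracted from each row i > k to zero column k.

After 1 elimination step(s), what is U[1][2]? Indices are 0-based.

Step 1: pivot at (0,0) is 2.
  row1 ← row1 − (1)·row0  ⇒  L[1][0]=1, U row1=(0, 2, 1, 2)
  row2 ← row2 − (4)·row0  ⇒  L[2][0]=4, U row2=(0, 1, 1, 4)
  row3 ← row3 − (4)·row0  ⇒  L[3][0]=4, U row3=(0, 4, 1, 4)

U[1][2] = 1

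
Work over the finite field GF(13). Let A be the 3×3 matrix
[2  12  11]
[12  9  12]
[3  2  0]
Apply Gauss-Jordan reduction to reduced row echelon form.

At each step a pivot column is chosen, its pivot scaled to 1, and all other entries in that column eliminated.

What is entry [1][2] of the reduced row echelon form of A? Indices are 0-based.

step 1: normalize row 0 (÷2) = (1, 6, 12)
  row 1: subtract 12×row0 = (0, 2, 11)
  row 2: subtract 3×row0 = (0, 10, 3)
step 2: normalize row 1 (÷2) = (0, 1, 12)
  row 0: subtract 6×row1 = (1, 0, 5)
  row 2: subtract 10×row1 = (0, 0, 0)
skip col 2 (zero from row 2)

M[1][2] = 12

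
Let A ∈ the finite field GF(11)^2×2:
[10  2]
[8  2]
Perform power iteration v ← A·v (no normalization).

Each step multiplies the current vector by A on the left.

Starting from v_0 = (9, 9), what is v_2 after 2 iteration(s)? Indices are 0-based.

v_0 = (9, 9).
v_1 = A·v_0 = (9, 2).
v_2 = A·v_1 = (6, 10).

v_2 = (6, 10)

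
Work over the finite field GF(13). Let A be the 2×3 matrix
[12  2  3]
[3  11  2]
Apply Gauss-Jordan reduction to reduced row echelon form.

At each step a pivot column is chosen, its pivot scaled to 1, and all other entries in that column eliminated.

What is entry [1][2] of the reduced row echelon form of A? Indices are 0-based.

step 1: normalize row 0 (÷12) = (1, 11, 10)
  row 1: subtract 3×row0 = (0, 4, 11)
step 2: normalize row 1 (÷4) = (0, 1, 6)
  row 0: subtract 11×row1 = (1, 0, 9)

M[1][2] = 6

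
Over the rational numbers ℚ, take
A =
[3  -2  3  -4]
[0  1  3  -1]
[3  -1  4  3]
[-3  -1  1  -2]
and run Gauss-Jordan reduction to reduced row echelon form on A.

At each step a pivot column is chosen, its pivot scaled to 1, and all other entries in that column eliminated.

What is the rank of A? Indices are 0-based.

rank = 4

pivot(0,0)=3: scale R0 → (1, -2/3, 1, -4/3)
  clear (2,0): R2 −= (3)R0 → (0, 1, 1, 7)
  clear (3,0): R3 −= (-3)R0 → (0, -3, 4, -6)
pivot(1,1)=1: scale R1 → (0, 1, 3, -1)
  clear (0,1): R0 −= (-2/3)R1 → (1, 0, 3, -2)
  clear (2,1): R2 −= (1)R1 → (0, 0, -2, 8)
  clear (3,1): R3 −= (-3)R1 → (0, 0, 13, -9)
pivot(2,2)=-2: scale R2 → (0, 0, 1, -4)
  clear (0,2): R0 −= (3)R2 → (1, 0, 0, 10)
  clear (1,2): R1 −= (3)R2 → (0, 1, 0, 11)
  clear (3,2): R3 −= (13)R2 → (0, 0, 0, 43)
pivot(3,3)=43: scale R3 → (0, 0, 0, 1)
  clear (0,3): R0 −= (10)R3 → (1, 0, 0, 0)
  clear (1,3): R1 −= (11)R3 → (0, 1, 0, 0)
  clear (2,3): R2 −= (-4)R3 → (0, 0, 1, 0)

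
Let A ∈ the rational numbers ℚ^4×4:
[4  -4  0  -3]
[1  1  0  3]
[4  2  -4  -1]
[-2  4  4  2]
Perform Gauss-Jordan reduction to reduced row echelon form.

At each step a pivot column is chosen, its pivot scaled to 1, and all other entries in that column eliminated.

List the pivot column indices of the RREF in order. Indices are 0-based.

[1] R0 /= 4  ⇒  (1, -1, 0, -3/4)
     R1 -= 1·R0  ⇒  (0, 2, 0, 15/4)
     R2 -= 4·R0  ⇒  (0, 6, -4, 2)
     R3 -= -2·R0  ⇒  (0, 2, 4, 1/2)
[2] R1 /= 2  ⇒  (0, 1, 0, 15/8)
     R0 -= -1·R1  ⇒  (1, 0, 0, 9/8)
     R2 -= 6·R1  ⇒  (0, 0, -4, -37/4)
     R3 -= 2·R1  ⇒  (0, 0, 4, -13/4)
[3] R2 /= -4  ⇒  (0, 0, 1, 37/16)
     R3 -= 4·R2  ⇒  (0, 0, 0, -25/2)
[4] R3 /= -25/2  ⇒  (0, 0, 0, 1)
     R0 -= 9/8·R3  ⇒  (1, 0, 0, 0)
     R1 -= 15/8·R3  ⇒  (0, 1, 0, 0)
     R2 -= 37/16·R3  ⇒  (0, 0, 1, 0)

pivot columns: 0, 1, 2, 3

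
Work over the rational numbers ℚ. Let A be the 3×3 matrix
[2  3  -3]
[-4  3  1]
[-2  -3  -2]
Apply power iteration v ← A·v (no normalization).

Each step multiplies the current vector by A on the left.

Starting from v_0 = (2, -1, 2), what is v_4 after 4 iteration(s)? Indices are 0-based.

v_4 = (-103, 1167, 173)

v_0 = (2, -1, 2).
v_1 = A·v_0 = (-5, -9, -5).
v_2 = A·v_1 = (-22, -12, 47).
v_3 = A·v_2 = (-221, 99, -14).
v_4 = A·v_3 = (-103, 1167, 173).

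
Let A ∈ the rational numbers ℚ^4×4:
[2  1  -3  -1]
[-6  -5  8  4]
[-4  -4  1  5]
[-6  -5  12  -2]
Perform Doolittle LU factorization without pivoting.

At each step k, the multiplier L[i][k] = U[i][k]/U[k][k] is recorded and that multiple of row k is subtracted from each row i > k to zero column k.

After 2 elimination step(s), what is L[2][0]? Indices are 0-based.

[col 0] pivot 2
  R1 -= -3*R0 → (0, -2, -1, 1)  (L[1][0] := -3)
  R2 -= -2*R0 → (0, -2, -5, 3)  (L[2][0] := -2)
  R3 -= -3*R0 → (0, -2, 3, -5)  (L[3][0] := -3)
[col 1] pivot -2
  R2 -= 1*R1 → (0, 0, -4, 2)  (L[2][1] := 1)
  R3 -= 1*R1 → (0, 0, 4, -6)  (L[3][1] := 1)

L[2][0] = -2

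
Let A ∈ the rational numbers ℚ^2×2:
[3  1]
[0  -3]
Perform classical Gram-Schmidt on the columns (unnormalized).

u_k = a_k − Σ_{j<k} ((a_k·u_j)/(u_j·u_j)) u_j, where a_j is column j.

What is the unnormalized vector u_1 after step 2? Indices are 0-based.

u_1 = (0, -3)

Step 1: u_0 = a_0 = (3, 0).
Step 2: u_1 = a_1 − (1/3)·u_0 = (0, -3).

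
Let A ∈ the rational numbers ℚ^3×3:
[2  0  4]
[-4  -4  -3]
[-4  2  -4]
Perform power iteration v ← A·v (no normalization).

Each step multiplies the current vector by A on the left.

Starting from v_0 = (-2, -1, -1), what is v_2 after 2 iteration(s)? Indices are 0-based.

v_0 = (-2, -1, -1).
v_1 = A·v_0 = (-8, 15, 10).
v_2 = A·v_1 = (24, -58, 22).

v_2 = (24, -58, 22)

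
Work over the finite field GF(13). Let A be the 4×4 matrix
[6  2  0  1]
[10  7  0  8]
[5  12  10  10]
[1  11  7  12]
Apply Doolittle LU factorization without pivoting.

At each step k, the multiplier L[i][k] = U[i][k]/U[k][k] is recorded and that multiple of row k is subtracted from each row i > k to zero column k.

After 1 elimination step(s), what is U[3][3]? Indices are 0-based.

Step 1: pivot at (0,0) is 6.
  row1 ← row1 − (6)·row0  ⇒  L[1][0]=6, U row1=(0, 8, 0, 2)
  row2 ← row2 − (3)·row0  ⇒  L[2][0]=3, U row2=(0, 6, 10, 7)
  row3 ← row3 − (11)·row0  ⇒  L[3][0]=11, U row3=(0, 2, 7, 1)

U[3][3] = 1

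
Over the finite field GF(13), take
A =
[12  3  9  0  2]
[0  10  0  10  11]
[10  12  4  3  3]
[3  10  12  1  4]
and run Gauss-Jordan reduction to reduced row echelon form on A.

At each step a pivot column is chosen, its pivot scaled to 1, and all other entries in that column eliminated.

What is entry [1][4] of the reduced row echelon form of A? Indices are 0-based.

M[1][4] = 1

[1] R0 /= 12  ⇒  (1, 10, 4, 0, 11)
     R2 -= 10·R0  ⇒  (0, 3, 3, 3, 10)
     R3 -= 3·R0  ⇒  (0, 6, 0, 1, 10)
[2] R1 /= 10  ⇒  (0, 1, 0, 1, 5)
     R0 -= 10·R1  ⇒  (1, 0, 4, 3, 0)
     R2 -= 3·R1  ⇒  (0, 0, 3, 0, 8)
     R3 -= 6·R1  ⇒  (0, 0, 0, 8, 6)
[3] R2 /= 3  ⇒  (0, 0, 1, 0, 7)
     R0 -= 4·R2  ⇒  (1, 0, 0, 3, 11)
[4] R3 /= 8  ⇒  (0, 0, 0, 1, 4)
     R0 -= 3·R3  ⇒  (1, 0, 0, 0, 12)
     R1 -= 1·R3  ⇒  (0, 1, 0, 0, 1)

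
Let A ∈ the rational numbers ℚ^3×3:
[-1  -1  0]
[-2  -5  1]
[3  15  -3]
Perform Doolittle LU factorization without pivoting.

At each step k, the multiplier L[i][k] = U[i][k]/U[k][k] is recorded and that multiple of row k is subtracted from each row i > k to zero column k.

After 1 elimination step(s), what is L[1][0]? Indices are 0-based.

Step 1: pivot at (0,0) is -1.
  row1 ← row1 − (2)·row0  ⇒  L[1][0]=2, U row1=(0, -3, 1)
  row2 ← row2 − (-3)·row0  ⇒  L[2][0]=-3, U row2=(0, 12, -3)

L[1][0] = 2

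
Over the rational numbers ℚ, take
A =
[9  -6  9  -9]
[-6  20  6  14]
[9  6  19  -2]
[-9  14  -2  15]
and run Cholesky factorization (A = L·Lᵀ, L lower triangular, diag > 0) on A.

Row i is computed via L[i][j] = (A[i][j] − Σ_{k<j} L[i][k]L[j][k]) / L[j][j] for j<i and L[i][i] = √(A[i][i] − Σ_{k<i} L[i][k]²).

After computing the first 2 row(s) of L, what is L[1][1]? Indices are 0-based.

Step 1: L[0][0] = √(9) = 3.
  L[1][0] = (-6) / L[0][0] = -2.
Step 2: L[1][1] = √(16) = 4.

L[1][1] = 4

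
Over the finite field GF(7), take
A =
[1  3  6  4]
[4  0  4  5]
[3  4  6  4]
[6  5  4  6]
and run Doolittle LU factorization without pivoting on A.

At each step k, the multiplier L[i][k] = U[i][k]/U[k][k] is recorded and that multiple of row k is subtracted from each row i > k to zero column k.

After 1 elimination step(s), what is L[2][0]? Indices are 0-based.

L[2][0] = 3

[col 0] pivot 1
  R1 -= 4*R0 → (0, 2, 1, 3)  (L[1][0] := 4)
  R2 -= 3*R0 → (0, 2, 2, 6)  (L[2][0] := 3)
  R3 -= 6*R0 → (0, 1, 3, 3)  (L[3][0] := 6)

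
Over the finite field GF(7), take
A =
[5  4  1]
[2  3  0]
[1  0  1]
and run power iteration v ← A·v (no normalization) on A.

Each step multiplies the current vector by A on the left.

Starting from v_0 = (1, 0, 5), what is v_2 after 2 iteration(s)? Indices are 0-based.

v_2 = (1, 5, 2)

v_0 = (1, 0, 5).
v_1 = A·v_0 = (3, 2, 6).
v_2 = A·v_1 = (1, 5, 2).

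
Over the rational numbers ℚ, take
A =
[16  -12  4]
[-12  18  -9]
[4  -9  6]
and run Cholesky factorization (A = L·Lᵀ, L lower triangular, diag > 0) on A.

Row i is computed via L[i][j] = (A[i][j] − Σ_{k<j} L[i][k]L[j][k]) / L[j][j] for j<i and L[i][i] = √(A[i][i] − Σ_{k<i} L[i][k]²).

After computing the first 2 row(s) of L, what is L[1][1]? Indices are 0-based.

Step 1: L[0][0] = √(16) = 4.
  L[1][0] = (-12) / L[0][0] = -3.
Step 2: L[1][1] = √(9) = 3.

L[1][1] = 3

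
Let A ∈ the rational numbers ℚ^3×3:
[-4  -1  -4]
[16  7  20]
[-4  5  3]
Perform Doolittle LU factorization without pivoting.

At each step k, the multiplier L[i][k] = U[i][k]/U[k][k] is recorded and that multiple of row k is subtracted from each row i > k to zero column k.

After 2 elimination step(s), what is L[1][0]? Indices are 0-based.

[col 0] pivot -4
  R1 -= -4*R0 → (0, 3, 4)  (L[1][0] := -4)
  R2 -= 1*R0 → (0, 6, 7)  (L[2][0] := 1)
[col 1] pivot 3
  R2 -= 2*R1 → (0, 0, -1)  (L[2][1] := 2)

L[1][0] = -4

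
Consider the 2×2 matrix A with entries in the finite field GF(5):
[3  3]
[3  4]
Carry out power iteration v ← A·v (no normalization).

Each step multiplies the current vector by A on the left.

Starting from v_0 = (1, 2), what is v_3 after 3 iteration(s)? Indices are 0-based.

v_3 = (3, 4)

v_0 = (1, 2).
v_1 = A·v_0 = (4, 1).
v_2 = A·v_1 = (0, 1).
v_3 = A·v_2 = (3, 4).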